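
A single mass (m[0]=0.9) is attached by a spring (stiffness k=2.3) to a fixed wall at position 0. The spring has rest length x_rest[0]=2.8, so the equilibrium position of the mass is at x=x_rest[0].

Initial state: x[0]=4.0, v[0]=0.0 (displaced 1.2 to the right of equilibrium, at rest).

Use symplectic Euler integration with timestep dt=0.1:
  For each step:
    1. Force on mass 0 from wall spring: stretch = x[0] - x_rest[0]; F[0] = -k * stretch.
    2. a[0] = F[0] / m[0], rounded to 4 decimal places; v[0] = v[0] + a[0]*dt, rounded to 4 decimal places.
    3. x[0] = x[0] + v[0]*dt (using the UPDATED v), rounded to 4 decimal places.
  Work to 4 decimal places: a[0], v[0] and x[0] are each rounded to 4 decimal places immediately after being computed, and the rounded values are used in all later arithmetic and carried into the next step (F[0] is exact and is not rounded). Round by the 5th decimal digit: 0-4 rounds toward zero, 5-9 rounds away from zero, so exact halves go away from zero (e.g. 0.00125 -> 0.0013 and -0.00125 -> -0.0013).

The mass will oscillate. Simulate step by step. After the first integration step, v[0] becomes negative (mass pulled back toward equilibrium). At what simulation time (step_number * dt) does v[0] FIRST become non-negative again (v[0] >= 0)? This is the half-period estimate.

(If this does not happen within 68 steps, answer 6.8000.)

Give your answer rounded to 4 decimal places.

Step 0: x=[4.0000] v=[0.0000]
Step 1: x=[3.9693] v=[-0.3067]
Step 2: x=[3.9088] v=[-0.6055]
Step 3: x=[3.8199] v=[-0.8889]
Step 4: x=[3.7050] v=[-1.1495]
Step 5: x=[3.5669] v=[-1.3808]
Step 6: x=[3.4092] v=[-1.5768]
Step 7: x=[3.2360] v=[-1.7325]
Step 8: x=[3.0516] v=[-1.8439]
Step 9: x=[2.8608] v=[-1.9082]
Step 10: x=[2.6684] v=[-1.9237]
Step 11: x=[2.4794] v=[-1.8901]
Step 12: x=[2.2986] v=[-1.8082]
Step 13: x=[2.1306] v=[-1.6801]
Step 14: x=[1.9797] v=[-1.5090]
Step 15: x=[1.8498] v=[-1.2994]
Step 16: x=[1.7441] v=[-1.0566]
Step 17: x=[1.6654] v=[-0.7868]
Step 18: x=[1.6157] v=[-0.4969]
Step 19: x=[1.5963] v=[-0.1943]
Step 20: x=[1.6076] v=[0.1133]
First v>=0 after going negative at step 20, time=2.0000

Answer: 2.0000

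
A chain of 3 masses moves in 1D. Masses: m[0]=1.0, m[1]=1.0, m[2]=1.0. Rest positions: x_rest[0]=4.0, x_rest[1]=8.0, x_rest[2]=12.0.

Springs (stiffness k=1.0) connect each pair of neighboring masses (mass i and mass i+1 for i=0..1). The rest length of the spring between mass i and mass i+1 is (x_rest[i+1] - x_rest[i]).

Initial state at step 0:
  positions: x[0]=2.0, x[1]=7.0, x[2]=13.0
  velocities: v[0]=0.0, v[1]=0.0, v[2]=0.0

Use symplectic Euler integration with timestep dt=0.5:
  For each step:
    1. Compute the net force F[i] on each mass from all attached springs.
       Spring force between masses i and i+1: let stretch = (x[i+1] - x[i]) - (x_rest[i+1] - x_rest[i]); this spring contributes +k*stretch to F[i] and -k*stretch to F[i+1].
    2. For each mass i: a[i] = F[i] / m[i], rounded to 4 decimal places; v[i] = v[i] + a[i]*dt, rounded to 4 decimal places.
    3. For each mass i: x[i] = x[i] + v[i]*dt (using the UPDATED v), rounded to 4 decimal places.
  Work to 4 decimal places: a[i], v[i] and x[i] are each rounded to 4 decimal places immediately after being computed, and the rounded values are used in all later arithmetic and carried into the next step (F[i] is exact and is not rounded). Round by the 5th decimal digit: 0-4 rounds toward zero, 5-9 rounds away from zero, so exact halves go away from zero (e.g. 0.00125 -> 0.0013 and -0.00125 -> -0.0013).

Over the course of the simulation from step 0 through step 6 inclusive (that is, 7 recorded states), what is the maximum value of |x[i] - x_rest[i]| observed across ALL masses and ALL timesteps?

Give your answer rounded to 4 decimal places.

Answer: 2.0761

Derivation:
Step 0: x=[2.0000 7.0000 13.0000] v=[0.0000 0.0000 0.0000]
Step 1: x=[2.2500 7.2500 12.5000] v=[0.5000 0.5000 -1.0000]
Step 2: x=[2.7500 7.5625 11.6875] v=[1.0000 0.6250 -1.6250]
Step 3: x=[3.4532 7.7032 10.8438] v=[1.4063 0.2813 -1.6875]
Step 4: x=[4.2189 7.5665 10.2149] v=[1.5313 -0.2734 -1.2578]
Step 5: x=[4.8215 7.2550 9.9239] v=[1.2051 -0.6230 -0.5820]
Step 6: x=[5.0325 7.0024 9.9657] v=[0.4219 -0.5053 0.0836]
Max displacement = 2.0761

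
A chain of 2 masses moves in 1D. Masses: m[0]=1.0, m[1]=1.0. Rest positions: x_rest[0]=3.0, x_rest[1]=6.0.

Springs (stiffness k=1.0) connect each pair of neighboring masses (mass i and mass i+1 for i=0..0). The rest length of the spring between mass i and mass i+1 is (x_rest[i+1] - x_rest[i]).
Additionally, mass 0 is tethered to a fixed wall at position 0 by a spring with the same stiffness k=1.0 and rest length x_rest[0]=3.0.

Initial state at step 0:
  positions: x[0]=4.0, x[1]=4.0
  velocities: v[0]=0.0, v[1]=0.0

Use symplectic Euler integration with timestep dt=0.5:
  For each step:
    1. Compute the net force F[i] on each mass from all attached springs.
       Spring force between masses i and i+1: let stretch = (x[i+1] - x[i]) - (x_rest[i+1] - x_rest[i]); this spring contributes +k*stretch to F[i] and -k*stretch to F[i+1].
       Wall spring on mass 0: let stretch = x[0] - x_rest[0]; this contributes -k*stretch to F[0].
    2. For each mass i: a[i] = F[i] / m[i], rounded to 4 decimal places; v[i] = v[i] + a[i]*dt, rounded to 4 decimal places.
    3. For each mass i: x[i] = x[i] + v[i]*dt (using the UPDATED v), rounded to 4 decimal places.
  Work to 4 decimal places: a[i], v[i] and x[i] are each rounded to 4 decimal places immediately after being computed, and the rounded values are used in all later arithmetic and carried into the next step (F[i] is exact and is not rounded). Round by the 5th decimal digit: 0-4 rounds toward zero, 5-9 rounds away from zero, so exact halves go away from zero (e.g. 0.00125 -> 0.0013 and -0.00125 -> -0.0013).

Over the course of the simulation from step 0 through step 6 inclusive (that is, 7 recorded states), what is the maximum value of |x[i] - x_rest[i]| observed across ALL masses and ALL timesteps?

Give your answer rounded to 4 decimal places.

Step 0: x=[4.0000 4.0000] v=[0.0000 0.0000]
Step 1: x=[3.0000 4.7500] v=[-2.0000 1.5000]
Step 2: x=[1.6875 5.8125] v=[-2.6250 2.1250]
Step 3: x=[0.9844 6.5938] v=[-1.4063 1.5625]
Step 4: x=[1.4375 6.7227] v=[0.9062 0.2578]
Step 5: x=[2.8526 6.2803] v=[2.8301 -0.8848]
Step 6: x=[4.4115 5.7310] v=[3.1177 -1.0987]
Max displacement = 2.0156

Answer: 2.0156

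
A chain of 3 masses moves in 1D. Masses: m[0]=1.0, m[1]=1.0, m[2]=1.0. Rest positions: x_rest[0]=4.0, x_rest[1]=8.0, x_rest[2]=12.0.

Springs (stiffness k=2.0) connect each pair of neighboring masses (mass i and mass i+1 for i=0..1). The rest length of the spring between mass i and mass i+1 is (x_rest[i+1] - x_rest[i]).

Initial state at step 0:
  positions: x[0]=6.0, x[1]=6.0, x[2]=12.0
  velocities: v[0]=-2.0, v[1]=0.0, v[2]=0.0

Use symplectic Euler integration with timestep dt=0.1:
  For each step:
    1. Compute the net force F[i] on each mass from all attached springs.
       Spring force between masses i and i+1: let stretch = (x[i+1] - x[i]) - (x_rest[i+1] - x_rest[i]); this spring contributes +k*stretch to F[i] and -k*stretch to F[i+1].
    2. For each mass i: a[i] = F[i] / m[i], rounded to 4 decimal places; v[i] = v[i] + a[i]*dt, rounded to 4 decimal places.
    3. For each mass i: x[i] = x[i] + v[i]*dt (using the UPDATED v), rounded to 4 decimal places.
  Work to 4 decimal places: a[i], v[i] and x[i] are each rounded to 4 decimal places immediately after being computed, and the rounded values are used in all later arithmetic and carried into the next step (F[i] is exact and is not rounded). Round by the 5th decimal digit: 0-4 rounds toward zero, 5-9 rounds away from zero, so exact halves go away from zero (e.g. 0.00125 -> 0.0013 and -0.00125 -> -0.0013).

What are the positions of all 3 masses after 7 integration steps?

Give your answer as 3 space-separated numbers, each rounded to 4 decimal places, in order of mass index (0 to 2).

Step 0: x=[6.0000 6.0000 12.0000] v=[-2.0000 0.0000 0.0000]
Step 1: x=[5.7200 6.1200 11.9600] v=[-2.8000 1.2000 -0.4000]
Step 2: x=[5.3680 6.3488 11.8832] v=[-3.5200 2.2880 -0.7680]
Step 3: x=[4.9556 6.6687 11.7757] v=[-4.1238 3.1987 -1.0749]
Step 4: x=[4.4975 7.0565 11.6461] v=[-4.5812 3.8775 -1.2963]
Step 5: x=[4.0106 7.4849 11.5047] v=[-4.8694 4.2836 -1.4142]
Step 6: x=[3.5132 7.9242 11.3629] v=[-4.9745 4.3927 -1.4182]
Step 7: x=[3.0240 8.3440 11.2323] v=[-4.8923 4.1982 -1.3059]

Answer: 3.0240 8.3440 11.2323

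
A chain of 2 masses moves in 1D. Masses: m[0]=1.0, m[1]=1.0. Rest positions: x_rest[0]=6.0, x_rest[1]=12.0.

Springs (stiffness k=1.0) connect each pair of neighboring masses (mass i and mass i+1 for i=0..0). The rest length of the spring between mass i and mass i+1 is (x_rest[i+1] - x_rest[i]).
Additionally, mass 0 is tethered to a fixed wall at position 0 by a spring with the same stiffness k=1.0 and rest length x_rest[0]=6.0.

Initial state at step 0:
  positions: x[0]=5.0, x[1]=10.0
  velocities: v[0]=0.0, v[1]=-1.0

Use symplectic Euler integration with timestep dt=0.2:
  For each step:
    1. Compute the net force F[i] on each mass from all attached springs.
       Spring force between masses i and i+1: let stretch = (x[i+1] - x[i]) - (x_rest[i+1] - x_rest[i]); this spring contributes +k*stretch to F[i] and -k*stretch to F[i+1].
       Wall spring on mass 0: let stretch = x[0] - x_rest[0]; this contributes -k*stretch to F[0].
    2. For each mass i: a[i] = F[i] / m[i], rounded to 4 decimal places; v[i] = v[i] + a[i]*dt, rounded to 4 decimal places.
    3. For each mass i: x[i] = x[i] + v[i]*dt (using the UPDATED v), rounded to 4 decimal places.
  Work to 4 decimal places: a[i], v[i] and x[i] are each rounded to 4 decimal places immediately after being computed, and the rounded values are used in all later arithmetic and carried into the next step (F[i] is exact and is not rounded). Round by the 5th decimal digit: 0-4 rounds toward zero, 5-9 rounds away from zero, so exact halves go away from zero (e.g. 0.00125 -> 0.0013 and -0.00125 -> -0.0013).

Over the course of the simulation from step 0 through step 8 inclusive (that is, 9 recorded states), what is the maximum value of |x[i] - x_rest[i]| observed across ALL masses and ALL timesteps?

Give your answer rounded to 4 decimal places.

Step 0: x=[5.0000 10.0000] v=[0.0000 -1.0000]
Step 1: x=[5.0000 9.8400] v=[0.0000 -0.8000]
Step 2: x=[4.9936 9.7264] v=[-0.0320 -0.5680]
Step 3: x=[4.9768 9.6635] v=[-0.0842 -0.3146]
Step 4: x=[4.9484 9.6531] v=[-0.1422 -0.0519]
Step 5: x=[4.9102 9.6945] v=[-0.1909 0.2072]
Step 6: x=[4.8670 9.7846] v=[-0.2161 0.4503]
Step 7: x=[4.8258 9.9180] v=[-0.2060 0.6668]
Step 8: x=[4.7953 10.0877] v=[-0.1527 0.8484]
Max displacement = 2.3469

Answer: 2.3469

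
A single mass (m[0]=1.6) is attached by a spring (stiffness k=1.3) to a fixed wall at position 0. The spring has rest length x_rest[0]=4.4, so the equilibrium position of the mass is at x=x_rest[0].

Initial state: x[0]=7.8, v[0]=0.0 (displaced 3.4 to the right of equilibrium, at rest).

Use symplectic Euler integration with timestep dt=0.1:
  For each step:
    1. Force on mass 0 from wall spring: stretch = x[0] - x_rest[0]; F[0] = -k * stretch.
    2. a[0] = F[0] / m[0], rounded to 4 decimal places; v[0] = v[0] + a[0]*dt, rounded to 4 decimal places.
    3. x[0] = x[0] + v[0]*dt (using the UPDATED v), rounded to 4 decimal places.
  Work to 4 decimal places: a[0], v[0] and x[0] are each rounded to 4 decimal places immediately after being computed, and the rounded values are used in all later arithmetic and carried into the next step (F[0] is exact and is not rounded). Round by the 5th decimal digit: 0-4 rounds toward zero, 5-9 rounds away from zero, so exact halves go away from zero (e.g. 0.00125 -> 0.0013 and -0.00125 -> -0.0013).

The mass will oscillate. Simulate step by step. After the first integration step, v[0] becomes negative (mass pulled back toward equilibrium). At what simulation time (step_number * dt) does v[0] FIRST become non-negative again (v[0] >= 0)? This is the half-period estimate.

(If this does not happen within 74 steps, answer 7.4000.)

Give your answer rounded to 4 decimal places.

Answer: 3.5000

Derivation:
Step 0: x=[7.8000] v=[0.0000]
Step 1: x=[7.7724] v=[-0.2763]
Step 2: x=[7.7174] v=[-0.5503]
Step 3: x=[7.6354] v=[-0.8198]
Step 4: x=[7.5271] v=[-1.0827]
Step 5: x=[7.3934] v=[-1.3368]
Step 6: x=[7.2354] v=[-1.5800]
Step 7: x=[7.0544] v=[-1.8104]
Step 8: x=[6.8518] v=[-2.0261]
Step 9: x=[6.6293] v=[-2.2253]
Step 10: x=[6.3887] v=[-2.4064]
Step 11: x=[6.1319] v=[-2.5680]
Step 12: x=[5.8610] v=[-2.7087]
Step 13: x=[5.5783] v=[-2.8274]
Step 14: x=[5.2860] v=[-2.9231]
Step 15: x=[4.9865] v=[-2.9951]
Step 16: x=[4.6822] v=[-3.0428]
Step 17: x=[4.3756] v=[-3.0657]
Step 18: x=[4.0692] v=[-3.0637]
Step 19: x=[3.7655] v=[-3.0368]
Step 20: x=[3.4670] v=[-2.9853]
Step 21: x=[3.1761] v=[-2.9095]
Step 22: x=[2.8951] v=[-2.8101]
Step 23: x=[2.6263] v=[-2.6878]
Step 24: x=[2.3719] v=[-2.5437]
Step 25: x=[2.1340] v=[-2.3789]
Step 26: x=[1.9145] v=[-2.1948]
Step 27: x=[1.7152] v=[-1.9929]
Step 28: x=[1.5377] v=[-1.7748]
Step 29: x=[1.3835] v=[-1.5422]
Step 30: x=[1.2538] v=[-1.2971]
Step 31: x=[1.1497] v=[-1.0415]
Step 32: x=[1.0720] v=[-0.7774]
Step 33: x=[1.0213] v=[-0.5070]
Step 34: x=[0.9981] v=[-0.2325]
Step 35: x=[1.0025] v=[0.0439]
First v>=0 after going negative at step 35, time=3.5000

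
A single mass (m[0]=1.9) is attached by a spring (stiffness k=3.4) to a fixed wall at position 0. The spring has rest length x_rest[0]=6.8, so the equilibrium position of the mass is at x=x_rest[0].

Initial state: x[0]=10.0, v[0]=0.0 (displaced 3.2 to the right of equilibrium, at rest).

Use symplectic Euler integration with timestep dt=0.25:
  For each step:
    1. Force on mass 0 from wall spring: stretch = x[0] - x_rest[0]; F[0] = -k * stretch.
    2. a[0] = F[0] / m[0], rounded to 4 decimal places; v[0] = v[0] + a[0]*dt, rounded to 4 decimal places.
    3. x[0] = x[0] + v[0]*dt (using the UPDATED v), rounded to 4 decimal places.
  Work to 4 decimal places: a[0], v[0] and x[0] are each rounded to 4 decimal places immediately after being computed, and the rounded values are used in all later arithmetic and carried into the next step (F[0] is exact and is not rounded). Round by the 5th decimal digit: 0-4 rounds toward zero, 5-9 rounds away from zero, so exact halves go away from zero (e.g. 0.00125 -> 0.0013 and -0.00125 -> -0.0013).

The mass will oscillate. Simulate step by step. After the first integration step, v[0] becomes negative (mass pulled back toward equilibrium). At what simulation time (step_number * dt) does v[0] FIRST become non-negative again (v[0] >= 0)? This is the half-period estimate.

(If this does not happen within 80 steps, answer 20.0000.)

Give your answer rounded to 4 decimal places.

Step 0: x=[10.0000] v=[0.0000]
Step 1: x=[9.6421] v=[-1.4316]
Step 2: x=[8.9663] v=[-2.7031]
Step 3: x=[8.0483] v=[-3.6722]
Step 4: x=[6.9906] v=[-4.2307]
Step 5: x=[5.9116] v=[-4.3160]
Step 6: x=[4.9320] v=[-3.9186]
Step 7: x=[4.1613] v=[-3.0829]
Step 8: x=[3.6857] v=[-1.9024]
Step 9: x=[3.5584] v=[-0.5092]
Step 10: x=[3.7937] v=[0.9410]
First v>=0 after going negative at step 10, time=2.5000

Answer: 2.5000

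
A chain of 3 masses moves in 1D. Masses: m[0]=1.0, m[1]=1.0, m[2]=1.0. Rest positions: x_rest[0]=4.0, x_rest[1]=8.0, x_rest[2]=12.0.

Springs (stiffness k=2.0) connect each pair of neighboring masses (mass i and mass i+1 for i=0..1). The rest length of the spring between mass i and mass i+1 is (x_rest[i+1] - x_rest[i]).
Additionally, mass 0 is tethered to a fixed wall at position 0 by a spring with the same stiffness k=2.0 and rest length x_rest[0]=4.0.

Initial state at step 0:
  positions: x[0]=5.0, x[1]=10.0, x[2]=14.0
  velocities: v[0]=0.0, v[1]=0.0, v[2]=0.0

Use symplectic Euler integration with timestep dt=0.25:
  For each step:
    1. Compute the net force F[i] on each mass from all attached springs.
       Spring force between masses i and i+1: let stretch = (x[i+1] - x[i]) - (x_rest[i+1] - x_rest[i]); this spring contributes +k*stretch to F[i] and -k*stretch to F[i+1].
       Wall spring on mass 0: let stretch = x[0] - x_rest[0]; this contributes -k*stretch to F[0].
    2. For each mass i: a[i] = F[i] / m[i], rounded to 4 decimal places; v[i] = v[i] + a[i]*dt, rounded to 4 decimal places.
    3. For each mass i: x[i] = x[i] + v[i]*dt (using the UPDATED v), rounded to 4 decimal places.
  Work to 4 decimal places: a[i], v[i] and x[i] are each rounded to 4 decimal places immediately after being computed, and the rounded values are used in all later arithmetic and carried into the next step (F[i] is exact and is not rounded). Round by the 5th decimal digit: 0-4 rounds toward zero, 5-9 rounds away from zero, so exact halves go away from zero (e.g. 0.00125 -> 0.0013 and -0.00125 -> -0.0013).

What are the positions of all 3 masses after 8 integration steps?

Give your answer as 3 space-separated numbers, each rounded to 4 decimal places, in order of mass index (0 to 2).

Step 0: x=[5.0000 10.0000 14.0000] v=[0.0000 0.0000 0.0000]
Step 1: x=[5.0000 9.8750 14.0000] v=[0.0000 -0.5000 0.0000]
Step 2: x=[4.9844 9.6563 13.9844] v=[-0.0625 -0.8750 -0.0625]
Step 3: x=[4.9297 9.3946 13.9278] v=[-0.2188 -1.0469 -0.2266]
Step 4: x=[4.8169 9.1414 13.8045] v=[-0.4512 -1.0128 -0.4932]
Step 5: x=[4.6426 8.9305 13.5983] v=[-0.6974 -0.8435 -0.8248]
Step 6: x=[4.4239 8.7671 13.3086] v=[-0.8748 -0.6536 -1.1587]
Step 7: x=[4.1951 8.6285 12.9512] v=[-0.9152 -0.5545 -1.4295]
Step 8: x=[3.9961 8.4760 12.5535] v=[-0.7961 -0.6099 -1.5909]

Answer: 3.9961 8.4760 12.5535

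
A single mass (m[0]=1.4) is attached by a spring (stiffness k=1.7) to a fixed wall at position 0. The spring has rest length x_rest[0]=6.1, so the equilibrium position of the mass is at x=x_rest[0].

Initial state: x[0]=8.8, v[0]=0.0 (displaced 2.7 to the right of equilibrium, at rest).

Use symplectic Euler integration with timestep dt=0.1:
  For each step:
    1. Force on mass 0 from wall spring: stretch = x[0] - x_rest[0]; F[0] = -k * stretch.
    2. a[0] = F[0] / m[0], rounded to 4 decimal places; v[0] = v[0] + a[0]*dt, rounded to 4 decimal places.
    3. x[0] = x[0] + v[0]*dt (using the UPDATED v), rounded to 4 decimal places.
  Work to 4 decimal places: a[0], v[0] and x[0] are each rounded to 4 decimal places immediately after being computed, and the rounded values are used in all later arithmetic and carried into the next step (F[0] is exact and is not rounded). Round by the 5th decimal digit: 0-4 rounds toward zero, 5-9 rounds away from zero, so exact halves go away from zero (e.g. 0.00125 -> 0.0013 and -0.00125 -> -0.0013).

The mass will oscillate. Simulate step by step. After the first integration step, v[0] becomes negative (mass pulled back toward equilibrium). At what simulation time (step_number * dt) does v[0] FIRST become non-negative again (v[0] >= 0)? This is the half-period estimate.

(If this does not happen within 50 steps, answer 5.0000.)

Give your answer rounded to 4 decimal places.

Step 0: x=[8.8000] v=[0.0000]
Step 1: x=[8.7672] v=[-0.3279]
Step 2: x=[8.7020] v=[-0.6518]
Step 3: x=[8.6052] v=[-0.9678]
Step 4: x=[8.4780] v=[-1.2720]
Step 5: x=[8.3219] v=[-1.5608]
Step 6: x=[8.1388] v=[-1.8306]
Step 7: x=[7.9310] v=[-2.0782]
Step 8: x=[7.7010] v=[-2.3005]
Step 9: x=[7.4515] v=[-2.4949]
Step 10: x=[7.1856] v=[-2.6590]
Step 11: x=[6.9065] v=[-2.7908]
Step 12: x=[6.6176] v=[-2.8887]
Step 13: x=[6.3224] v=[-2.9516]
Step 14: x=[6.0245] v=[-2.9786]
Step 15: x=[5.7276] v=[-2.9694]
Step 16: x=[5.4352] v=[-2.9242]
Step 17: x=[5.1509] v=[-2.8435]
Step 18: x=[4.8781] v=[-2.7283]
Step 19: x=[4.6201] v=[-2.5799]
Step 20: x=[4.3801] v=[-2.4002]
Step 21: x=[4.1610] v=[-2.1914]
Step 22: x=[3.9654] v=[-1.9560]
Step 23: x=[3.7957] v=[-1.6968]
Step 24: x=[3.6540] v=[-1.4170]
Step 25: x=[3.5420] v=[-1.1200]
Step 26: x=[3.4611] v=[-0.8094]
Step 27: x=[3.4122] v=[-0.4890]
Step 28: x=[3.3959] v=[-0.1626]
Step 29: x=[3.4125] v=[0.1658]
First v>=0 after going negative at step 29, time=2.9000

Answer: 2.9000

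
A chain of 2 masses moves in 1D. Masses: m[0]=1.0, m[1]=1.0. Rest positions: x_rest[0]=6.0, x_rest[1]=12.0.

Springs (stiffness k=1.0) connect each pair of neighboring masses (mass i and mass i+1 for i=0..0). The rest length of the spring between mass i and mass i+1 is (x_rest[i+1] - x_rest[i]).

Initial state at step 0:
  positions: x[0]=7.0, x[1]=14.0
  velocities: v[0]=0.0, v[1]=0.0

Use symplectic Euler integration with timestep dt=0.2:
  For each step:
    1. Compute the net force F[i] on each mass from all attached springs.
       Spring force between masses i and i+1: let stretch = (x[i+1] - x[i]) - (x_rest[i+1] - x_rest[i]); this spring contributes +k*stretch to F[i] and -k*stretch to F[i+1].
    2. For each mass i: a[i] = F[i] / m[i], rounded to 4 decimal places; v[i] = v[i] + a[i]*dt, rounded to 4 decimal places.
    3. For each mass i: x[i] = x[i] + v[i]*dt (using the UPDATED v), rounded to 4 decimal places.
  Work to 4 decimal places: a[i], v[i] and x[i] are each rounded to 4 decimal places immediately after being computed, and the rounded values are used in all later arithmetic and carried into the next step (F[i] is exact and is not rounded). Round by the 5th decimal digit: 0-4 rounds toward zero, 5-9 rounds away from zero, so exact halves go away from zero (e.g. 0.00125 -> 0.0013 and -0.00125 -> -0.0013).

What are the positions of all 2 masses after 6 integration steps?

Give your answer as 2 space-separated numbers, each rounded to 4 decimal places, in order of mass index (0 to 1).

Step 0: x=[7.0000 14.0000] v=[0.0000 0.0000]
Step 1: x=[7.0400 13.9600] v=[0.2000 -0.2000]
Step 2: x=[7.1168 13.8832] v=[0.3840 -0.3840]
Step 3: x=[7.2243 13.7757] v=[0.5373 -0.5373]
Step 4: x=[7.3538 13.6462] v=[0.6476 -0.6476]
Step 5: x=[7.4950 13.5050] v=[0.7061 -0.7061]
Step 6: x=[7.6366 13.3634] v=[0.7081 -0.7081]

Answer: 7.6366 13.3634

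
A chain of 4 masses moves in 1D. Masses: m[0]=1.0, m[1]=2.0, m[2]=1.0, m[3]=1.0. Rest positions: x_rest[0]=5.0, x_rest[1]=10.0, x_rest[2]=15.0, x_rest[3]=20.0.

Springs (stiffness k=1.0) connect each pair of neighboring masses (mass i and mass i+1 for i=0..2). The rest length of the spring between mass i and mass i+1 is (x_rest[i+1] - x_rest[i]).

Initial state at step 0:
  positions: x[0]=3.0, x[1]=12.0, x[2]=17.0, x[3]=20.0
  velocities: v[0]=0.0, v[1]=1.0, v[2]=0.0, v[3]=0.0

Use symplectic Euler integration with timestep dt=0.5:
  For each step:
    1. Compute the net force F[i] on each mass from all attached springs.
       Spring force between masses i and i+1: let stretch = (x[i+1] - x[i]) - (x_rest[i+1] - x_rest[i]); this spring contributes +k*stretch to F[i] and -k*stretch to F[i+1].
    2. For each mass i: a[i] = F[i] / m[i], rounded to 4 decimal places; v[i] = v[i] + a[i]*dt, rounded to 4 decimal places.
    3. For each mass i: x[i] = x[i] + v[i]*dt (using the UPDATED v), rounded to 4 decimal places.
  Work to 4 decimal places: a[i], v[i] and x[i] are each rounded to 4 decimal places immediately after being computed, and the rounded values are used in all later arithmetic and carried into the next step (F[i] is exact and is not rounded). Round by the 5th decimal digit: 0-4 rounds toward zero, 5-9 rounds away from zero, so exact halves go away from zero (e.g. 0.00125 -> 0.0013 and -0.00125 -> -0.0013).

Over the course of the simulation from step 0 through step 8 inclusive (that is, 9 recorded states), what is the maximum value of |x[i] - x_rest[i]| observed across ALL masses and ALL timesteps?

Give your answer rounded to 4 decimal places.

Step 0: x=[3.0000 12.0000 17.0000 20.0000] v=[0.0000 1.0000 0.0000 0.0000]
Step 1: x=[4.0000 12.0000 16.5000 20.5000] v=[2.0000 0.0000 -1.0000 1.0000]
Step 2: x=[5.7500 11.5625 15.8750 21.2500] v=[3.5000 -0.8750 -1.2500 1.5000]
Step 3: x=[7.7032 10.9375 15.5156 21.9063] v=[3.9063 -1.2500 -0.7188 1.3125]
Step 4: x=[9.2150 10.4805 15.6094 22.2149] v=[3.0235 -0.9141 0.1875 0.6172]
Step 5: x=[9.7932 10.5064 16.0723 22.1221] v=[1.1563 0.0518 0.9258 -0.1856]
Step 6: x=[9.2997 11.1389 16.6562 21.7669] v=[-0.9871 1.2650 1.1678 -0.7105]
Step 7: x=[8.0160 12.2312 17.1385 21.3840] v=[-2.5675 2.1846 0.9645 -0.7659]
Step 8: x=[6.5361 13.4101 17.4553 21.1897] v=[-2.9599 2.3577 0.6336 -0.3887]
Max displacement = 4.7932

Answer: 4.7932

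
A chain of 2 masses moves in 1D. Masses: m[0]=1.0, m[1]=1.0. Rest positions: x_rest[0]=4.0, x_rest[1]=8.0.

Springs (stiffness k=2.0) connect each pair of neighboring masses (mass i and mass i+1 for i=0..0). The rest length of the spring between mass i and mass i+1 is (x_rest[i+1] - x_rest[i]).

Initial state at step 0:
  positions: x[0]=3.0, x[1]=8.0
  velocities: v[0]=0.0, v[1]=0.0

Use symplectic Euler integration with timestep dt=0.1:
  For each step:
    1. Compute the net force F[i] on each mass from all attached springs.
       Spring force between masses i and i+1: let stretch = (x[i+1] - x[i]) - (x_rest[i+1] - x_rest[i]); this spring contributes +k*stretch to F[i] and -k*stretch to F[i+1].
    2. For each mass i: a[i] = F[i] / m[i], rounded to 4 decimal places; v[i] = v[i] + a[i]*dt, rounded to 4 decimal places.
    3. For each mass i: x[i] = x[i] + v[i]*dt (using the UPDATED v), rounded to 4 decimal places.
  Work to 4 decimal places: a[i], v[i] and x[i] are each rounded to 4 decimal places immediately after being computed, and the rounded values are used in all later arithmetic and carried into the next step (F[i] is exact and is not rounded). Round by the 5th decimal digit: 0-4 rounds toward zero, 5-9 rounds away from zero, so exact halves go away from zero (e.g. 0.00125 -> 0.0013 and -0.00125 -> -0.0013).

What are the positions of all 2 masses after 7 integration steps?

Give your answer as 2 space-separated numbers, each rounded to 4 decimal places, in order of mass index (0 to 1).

Step 0: x=[3.0000 8.0000] v=[0.0000 0.0000]
Step 1: x=[3.0200 7.9800] v=[0.2000 -0.2000]
Step 2: x=[3.0592 7.9408] v=[0.3920 -0.3920]
Step 3: x=[3.1160 7.8840] v=[0.5683 -0.5683]
Step 4: x=[3.1882 7.8118] v=[0.7219 -0.7219]
Step 5: x=[3.2729 7.7271] v=[0.8466 -0.8466]
Step 6: x=[3.3666 7.6334] v=[0.9374 -0.9374]
Step 7: x=[3.4657 7.5343] v=[0.9908 -0.9908]

Answer: 3.4657 7.5343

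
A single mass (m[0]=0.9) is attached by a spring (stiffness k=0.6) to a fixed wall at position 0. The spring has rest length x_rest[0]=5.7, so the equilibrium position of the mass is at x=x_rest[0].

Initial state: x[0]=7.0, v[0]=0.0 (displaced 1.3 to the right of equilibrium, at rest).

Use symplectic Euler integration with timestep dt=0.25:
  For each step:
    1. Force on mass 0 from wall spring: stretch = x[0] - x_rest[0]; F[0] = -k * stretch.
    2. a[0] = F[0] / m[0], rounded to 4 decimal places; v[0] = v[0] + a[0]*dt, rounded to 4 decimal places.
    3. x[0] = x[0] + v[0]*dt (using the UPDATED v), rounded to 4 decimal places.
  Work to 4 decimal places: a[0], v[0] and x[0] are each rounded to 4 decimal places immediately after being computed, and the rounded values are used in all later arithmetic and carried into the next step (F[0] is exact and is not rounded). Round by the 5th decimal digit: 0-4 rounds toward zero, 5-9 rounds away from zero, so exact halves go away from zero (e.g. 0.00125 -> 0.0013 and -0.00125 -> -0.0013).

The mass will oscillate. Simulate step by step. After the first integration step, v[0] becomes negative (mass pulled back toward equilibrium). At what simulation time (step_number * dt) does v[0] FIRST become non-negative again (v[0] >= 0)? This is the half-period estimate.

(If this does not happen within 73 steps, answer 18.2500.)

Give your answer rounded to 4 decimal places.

Step 0: x=[7.0000] v=[0.0000]
Step 1: x=[6.9458] v=[-0.2167]
Step 2: x=[6.8397] v=[-0.4243]
Step 3: x=[6.6861] v=[-0.6143]
Step 4: x=[6.4914] v=[-0.7787]
Step 5: x=[6.2638] v=[-0.9106]
Step 6: x=[6.0127] v=[-1.0046]
Step 7: x=[5.7485] v=[-1.0567]
Step 8: x=[5.4823] v=[-1.0648]
Step 9: x=[5.2252] v=[-1.0285]
Step 10: x=[4.9879] v=[-0.9494]
Step 11: x=[4.7802] v=[-0.8307]
Step 12: x=[4.6109] v=[-0.6774]
Step 13: x=[4.4869] v=[-0.4959]
Step 14: x=[4.4135] v=[-0.2937]
Step 15: x=[4.3937] v=[-0.0793]
Step 16: x=[4.4283] v=[0.1384]
First v>=0 after going negative at step 16, time=4.0000

Answer: 4.0000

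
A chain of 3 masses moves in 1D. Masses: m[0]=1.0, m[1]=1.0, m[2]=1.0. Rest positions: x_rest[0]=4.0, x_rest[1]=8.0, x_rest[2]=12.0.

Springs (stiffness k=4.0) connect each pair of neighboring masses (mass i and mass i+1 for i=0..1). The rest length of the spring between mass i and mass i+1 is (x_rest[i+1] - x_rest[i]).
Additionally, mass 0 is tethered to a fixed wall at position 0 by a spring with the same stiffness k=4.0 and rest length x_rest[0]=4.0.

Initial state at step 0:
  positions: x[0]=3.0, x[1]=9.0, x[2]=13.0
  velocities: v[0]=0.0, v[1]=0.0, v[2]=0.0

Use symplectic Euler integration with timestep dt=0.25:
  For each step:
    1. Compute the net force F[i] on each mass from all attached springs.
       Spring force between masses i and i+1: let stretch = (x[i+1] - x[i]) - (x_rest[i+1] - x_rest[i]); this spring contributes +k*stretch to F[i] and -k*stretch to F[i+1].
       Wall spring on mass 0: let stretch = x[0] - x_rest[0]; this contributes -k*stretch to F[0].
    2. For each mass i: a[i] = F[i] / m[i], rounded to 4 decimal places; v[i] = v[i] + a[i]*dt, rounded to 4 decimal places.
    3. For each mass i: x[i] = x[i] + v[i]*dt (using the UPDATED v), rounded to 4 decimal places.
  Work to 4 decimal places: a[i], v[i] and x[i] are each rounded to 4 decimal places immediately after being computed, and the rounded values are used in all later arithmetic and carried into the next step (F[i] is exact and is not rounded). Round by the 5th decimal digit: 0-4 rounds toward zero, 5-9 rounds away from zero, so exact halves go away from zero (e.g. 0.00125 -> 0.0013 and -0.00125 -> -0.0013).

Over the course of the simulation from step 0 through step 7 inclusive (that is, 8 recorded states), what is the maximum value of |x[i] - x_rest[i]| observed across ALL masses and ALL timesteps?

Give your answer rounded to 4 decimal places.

Step 0: x=[3.0000 9.0000 13.0000] v=[0.0000 0.0000 0.0000]
Step 1: x=[3.7500 8.5000 13.0000] v=[3.0000 -2.0000 0.0000]
Step 2: x=[4.7500 7.9375 12.8750] v=[4.0000 -2.2500 -0.5000]
Step 3: x=[5.3594 7.8125 12.5156] v=[2.4375 -0.5000 -1.4375]
Step 4: x=[5.2422 8.2500 11.9805] v=[-0.4688 1.7500 -2.1406]
Step 5: x=[4.5664 8.8682 11.5127] v=[-2.7032 2.4727 -1.8711]
Step 6: x=[3.8245 9.0721 11.3838] v=[-2.9678 0.8154 -0.5156]
Step 7: x=[3.4383 8.5420 11.6770] v=[-1.5447 -2.1205 1.1727]
Max displacement = 1.3594

Answer: 1.3594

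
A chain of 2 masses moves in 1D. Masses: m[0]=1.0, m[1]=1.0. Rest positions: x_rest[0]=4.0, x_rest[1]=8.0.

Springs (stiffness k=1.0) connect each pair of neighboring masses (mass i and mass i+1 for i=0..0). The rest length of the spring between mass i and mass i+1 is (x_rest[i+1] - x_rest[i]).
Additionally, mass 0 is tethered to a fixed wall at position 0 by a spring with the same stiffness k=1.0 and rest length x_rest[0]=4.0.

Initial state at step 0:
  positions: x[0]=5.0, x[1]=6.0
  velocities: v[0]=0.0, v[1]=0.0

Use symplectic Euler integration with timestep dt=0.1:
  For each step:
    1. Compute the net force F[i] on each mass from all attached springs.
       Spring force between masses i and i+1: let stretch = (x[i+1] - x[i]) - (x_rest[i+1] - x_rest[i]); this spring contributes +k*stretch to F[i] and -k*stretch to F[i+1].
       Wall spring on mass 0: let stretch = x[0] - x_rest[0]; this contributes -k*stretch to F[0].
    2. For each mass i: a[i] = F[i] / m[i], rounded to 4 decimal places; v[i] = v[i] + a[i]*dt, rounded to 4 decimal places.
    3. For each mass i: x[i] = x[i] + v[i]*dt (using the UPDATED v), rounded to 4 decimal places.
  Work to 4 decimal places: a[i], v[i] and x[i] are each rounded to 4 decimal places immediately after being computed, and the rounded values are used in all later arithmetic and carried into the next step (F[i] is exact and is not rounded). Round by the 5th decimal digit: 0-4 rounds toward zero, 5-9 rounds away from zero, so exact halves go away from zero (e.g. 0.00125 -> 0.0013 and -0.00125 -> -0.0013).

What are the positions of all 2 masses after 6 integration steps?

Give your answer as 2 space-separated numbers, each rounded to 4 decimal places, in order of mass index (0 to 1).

Answer: 4.2346 6.5825

Derivation:
Step 0: x=[5.0000 6.0000] v=[0.0000 0.0000]
Step 1: x=[4.9600 6.0300] v=[-0.4000 0.3000]
Step 2: x=[4.8811 6.0893] v=[-0.7890 0.5930]
Step 3: x=[4.7655 6.1765] v=[-1.1563 0.8722]
Step 4: x=[4.6163 6.2896] v=[-1.4918 1.1311]
Step 5: x=[4.4377 6.4260] v=[-1.7861 1.3638]
Step 6: x=[4.2346 6.5825] v=[-2.0310 1.5650]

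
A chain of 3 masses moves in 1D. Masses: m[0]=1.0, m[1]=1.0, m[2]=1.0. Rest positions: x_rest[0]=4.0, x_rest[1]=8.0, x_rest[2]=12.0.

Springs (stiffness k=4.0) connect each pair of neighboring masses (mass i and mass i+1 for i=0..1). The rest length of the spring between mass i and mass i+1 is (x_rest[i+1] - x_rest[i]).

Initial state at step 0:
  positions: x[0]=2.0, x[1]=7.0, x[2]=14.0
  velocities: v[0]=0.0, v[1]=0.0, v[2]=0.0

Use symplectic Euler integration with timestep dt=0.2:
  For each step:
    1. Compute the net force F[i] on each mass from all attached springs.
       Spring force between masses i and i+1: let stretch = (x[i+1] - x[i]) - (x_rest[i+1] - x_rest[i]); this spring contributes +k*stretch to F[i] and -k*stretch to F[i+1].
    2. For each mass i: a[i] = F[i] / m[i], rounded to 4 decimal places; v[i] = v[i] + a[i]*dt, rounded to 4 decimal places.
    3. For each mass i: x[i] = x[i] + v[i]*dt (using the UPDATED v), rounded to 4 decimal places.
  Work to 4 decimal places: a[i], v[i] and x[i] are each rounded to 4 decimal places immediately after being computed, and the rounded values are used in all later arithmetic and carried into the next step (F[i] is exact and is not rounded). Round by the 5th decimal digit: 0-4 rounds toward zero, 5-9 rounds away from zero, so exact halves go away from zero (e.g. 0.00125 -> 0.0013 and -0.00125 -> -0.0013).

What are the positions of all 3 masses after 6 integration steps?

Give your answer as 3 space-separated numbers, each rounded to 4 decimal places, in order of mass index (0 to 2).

Step 0: x=[2.0000 7.0000 14.0000] v=[0.0000 0.0000 0.0000]
Step 1: x=[2.1600 7.3200 13.5200] v=[0.8000 1.6000 -2.4000]
Step 2: x=[2.5056 7.8064 12.6880] v=[1.7280 2.4320 -4.1600]
Step 3: x=[3.0593 8.2257 11.7149] v=[2.7686 2.0966 -4.8653]
Step 4: x=[3.7996 8.3767 10.8236] v=[3.7017 0.7548 -4.4567]
Step 5: x=[4.6323 8.1868 10.1808] v=[4.1634 -0.9494 -3.2142]
Step 6: x=[5.3937 7.7472 9.8589] v=[3.8070 -2.1978 -1.6094]

Answer: 5.3937 7.7472 9.8589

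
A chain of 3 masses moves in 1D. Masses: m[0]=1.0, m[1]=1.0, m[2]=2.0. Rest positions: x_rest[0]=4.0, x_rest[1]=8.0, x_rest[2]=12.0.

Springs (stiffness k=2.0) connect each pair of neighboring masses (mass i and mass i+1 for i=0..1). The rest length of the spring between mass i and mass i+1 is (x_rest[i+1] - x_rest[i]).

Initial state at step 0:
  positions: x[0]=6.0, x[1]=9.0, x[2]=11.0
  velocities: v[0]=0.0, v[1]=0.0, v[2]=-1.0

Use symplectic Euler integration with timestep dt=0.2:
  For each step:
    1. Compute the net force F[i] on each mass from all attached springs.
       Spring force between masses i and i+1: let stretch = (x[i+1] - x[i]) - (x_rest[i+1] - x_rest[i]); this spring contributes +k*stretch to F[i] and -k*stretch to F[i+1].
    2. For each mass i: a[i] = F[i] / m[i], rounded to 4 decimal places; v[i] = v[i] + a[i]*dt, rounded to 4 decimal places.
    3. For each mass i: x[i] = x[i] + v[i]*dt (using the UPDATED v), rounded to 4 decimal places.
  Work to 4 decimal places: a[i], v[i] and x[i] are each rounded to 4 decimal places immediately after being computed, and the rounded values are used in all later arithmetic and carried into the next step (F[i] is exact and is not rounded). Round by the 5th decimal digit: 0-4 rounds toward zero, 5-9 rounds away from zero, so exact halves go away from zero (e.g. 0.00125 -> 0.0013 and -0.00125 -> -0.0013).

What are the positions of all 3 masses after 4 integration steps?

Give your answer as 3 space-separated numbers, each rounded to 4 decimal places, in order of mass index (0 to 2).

Step 0: x=[6.0000 9.0000 11.0000] v=[0.0000 0.0000 -1.0000]
Step 1: x=[5.9200 8.9200 10.8800] v=[-0.4000 -0.4000 -0.6000]
Step 2: x=[5.7600 8.7568 10.8416] v=[-0.8000 -0.8160 -0.1920]
Step 3: x=[5.5197 8.5206 10.8798] v=[-1.2013 -1.1808 0.1910]
Step 4: x=[5.1995 8.2331 10.9836] v=[-1.6009 -1.4375 0.5192]

Answer: 5.1995 8.2331 10.9836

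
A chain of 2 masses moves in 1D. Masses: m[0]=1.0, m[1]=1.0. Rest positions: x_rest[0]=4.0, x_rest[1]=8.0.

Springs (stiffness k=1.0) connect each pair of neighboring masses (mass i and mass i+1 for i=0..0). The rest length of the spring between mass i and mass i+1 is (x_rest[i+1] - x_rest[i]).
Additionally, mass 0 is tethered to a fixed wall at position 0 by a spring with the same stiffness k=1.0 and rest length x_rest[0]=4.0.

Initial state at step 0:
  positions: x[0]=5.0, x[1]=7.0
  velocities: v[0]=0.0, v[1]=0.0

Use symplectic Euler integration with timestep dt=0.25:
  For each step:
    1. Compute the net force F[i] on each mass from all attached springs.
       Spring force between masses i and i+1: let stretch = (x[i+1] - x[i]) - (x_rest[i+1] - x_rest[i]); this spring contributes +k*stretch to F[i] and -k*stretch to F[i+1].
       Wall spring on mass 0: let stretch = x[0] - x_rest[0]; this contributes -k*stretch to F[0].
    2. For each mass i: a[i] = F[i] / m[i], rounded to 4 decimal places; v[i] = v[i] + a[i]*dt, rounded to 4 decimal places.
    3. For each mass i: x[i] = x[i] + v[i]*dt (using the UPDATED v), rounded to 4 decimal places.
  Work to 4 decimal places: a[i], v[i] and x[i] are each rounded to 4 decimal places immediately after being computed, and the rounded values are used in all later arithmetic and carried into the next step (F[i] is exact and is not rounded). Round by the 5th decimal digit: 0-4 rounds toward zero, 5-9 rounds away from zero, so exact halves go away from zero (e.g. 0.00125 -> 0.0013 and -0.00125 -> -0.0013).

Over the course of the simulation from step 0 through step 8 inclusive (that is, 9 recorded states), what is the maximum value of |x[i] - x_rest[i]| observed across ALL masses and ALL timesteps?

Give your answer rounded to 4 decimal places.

Step 0: x=[5.0000 7.0000] v=[0.0000 0.0000]
Step 1: x=[4.8125 7.1250] v=[-0.7500 0.5000]
Step 2: x=[4.4688 7.3555] v=[-1.3750 0.9219]
Step 3: x=[4.0262 7.6556] v=[-1.7705 1.2002]
Step 4: x=[3.5588 7.9788] v=[-1.8697 1.2929]
Step 5: x=[3.1452 8.2758] v=[-1.6544 1.1879]
Step 6: x=[2.8557 8.5021] v=[-1.1581 0.9053]
Step 7: x=[2.7406 8.6255] v=[-0.4604 0.4937]
Step 8: x=[2.8220 8.6311] v=[0.3257 0.0225]
Max displacement = 1.2594

Answer: 1.2594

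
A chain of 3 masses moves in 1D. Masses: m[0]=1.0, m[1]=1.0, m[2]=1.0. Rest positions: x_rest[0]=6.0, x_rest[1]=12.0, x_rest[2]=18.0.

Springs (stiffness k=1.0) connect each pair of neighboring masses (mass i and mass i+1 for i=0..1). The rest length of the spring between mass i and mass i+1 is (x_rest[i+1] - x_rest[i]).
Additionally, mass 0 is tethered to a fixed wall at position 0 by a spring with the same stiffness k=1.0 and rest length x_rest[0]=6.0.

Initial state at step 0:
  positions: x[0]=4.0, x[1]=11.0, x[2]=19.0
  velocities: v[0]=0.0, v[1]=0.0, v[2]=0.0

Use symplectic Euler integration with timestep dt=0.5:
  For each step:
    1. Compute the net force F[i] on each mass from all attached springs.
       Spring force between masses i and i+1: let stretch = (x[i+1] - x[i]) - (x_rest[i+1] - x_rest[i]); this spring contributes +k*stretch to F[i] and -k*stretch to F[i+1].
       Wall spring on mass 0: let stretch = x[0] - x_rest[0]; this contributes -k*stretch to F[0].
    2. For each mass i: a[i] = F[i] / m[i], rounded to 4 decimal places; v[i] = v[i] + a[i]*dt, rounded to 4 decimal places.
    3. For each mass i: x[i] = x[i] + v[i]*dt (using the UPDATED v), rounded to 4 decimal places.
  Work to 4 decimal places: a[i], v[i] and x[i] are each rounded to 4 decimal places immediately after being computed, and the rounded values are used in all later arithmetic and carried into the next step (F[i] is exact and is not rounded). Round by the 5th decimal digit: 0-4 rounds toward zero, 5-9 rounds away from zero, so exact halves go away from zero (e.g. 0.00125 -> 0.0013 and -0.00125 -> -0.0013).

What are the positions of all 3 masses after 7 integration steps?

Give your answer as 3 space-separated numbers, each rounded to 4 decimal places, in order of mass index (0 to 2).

Step 0: x=[4.0000 11.0000 19.0000] v=[0.0000 0.0000 0.0000]
Step 1: x=[4.7500 11.2500 18.5000] v=[1.5000 0.5000 -1.0000]
Step 2: x=[5.9375 11.6875 17.6875] v=[2.3750 0.8750 -1.6250]
Step 3: x=[7.0782 12.1875 16.8750] v=[2.2813 1.0000 -1.6250]
Step 4: x=[7.7267 12.5821 16.3906] v=[1.2969 0.7891 -0.9688]
Step 5: x=[7.6573 12.7150 16.4541] v=[-0.1388 0.2657 0.1270]
Step 6: x=[6.9380 12.5182 17.0829] v=[-1.4386 -0.3936 1.2575]
Step 7: x=[5.8793 12.0675 18.0705] v=[-2.1175 -0.9014 1.9752]

Answer: 5.8793 12.0675 18.0705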